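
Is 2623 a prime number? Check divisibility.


2623 / 43 = 61 (exact division)
2623 is NOT prime.

No, 2623 is not prime


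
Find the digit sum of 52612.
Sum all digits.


5 + 2 + 6 + 1 + 2 = 16


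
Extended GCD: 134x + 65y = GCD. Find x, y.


Tabular extended Euclidean (each row: r = 134*s + 65*t):
r=134, s=1, t=0
r=65, s=0, t=1
q=2: r=4, s=1, t=-2   [134*(1) + 65*(-2) = 4]
q=16: r=1, s=-16, t=33   [134*(-16) + 65*(33) = 1]
q=4: r=0, s=65, t=-134   [134*(65) + 65*(-134) = 0]
GCD = 1; from the row with r=1: x=-16, y=33
Check: 134*(-16) + 65*(33) = -2144 + 2145 = 1

GCD = 1, x = -16, y = 33


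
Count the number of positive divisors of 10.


10 = 2^1 × 5^1
d(10) = (1+1) × (1+1) = 4

4 divisors


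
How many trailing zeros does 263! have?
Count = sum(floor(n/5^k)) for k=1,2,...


floor(263/5) = 52
floor(263/25) = 10
floor(263/125) = 2
Total = 64

64 trailing zeros


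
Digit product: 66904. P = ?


6 × 6 × 9 × 0 × 4 = 0


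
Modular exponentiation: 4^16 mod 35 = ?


4^1 mod 35 = 4
4^2 mod 35 = 16
4^3 mod 35 = 29
4^4 mod 35 = 11
4^5 mod 35 = 9
4^6 mod 35 = 1
4^7 mod 35 = 4
4^8 mod 35 = 16
4^9 mod 35 = 29
4^10 mod 35 = 11
4^11 mod 35 = 9
4^12 mod 35 = 1
4^13 mod 35 = 4
4^14 mod 35 = 16
4^15 mod 35 = 29
4^16 mod 35 = 11


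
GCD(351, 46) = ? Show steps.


351 = 7 * 46 + 29
46 = 1 * 29 + 17
29 = 1 * 17 + 12
17 = 1 * 12 + 5
12 = 2 * 5 + 2
5 = 2 * 2 + 1
2 = 2 * 1 + 0
GCD = 1


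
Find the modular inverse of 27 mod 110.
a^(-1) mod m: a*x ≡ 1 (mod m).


Use the extended Euclidean algorithm on (110, 27); each row r = 110*s + 27*t:
r=110, s=1, t=0
r=27, s=0, t=1
q=4: r=2, s=1, t=-4   [110*(1) + 27*(-4) = 2]
q=13: r=1, s=-13, t=53   [110*(-13) + 27*(53) = 1]
q=2: r=0, s=27, t=-110   [110*(27) + 27*(-110) = 0]
GCD = 1 with t = 53, so 27*(53) ≡ 1 (mod 110)
Inverse = 53 mod 110 = 53
Check: 27 * 53 = 1431 ≡ 1 (mod 110)

27^(-1) ≡ 53 (mod 110)


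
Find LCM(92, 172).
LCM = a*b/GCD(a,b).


GCD(92, 172) = 4
LCM = 92*172/4 = 15824/4 = 3956

LCM = 3956


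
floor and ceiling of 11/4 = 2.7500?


11/4 = 2.7500
floor = 2
ceil = 3

floor = 2, ceil = 3


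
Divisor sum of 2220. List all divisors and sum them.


Divisors of 2220: 1, 2, 3, 4, 5, 6, 10, 12, 15, 20, 30, 37, 60, 74, 111, 148, 185, 222, 370, 444, 555, 740, 1110, 2220
Sum = 1 + 2 + 3 + 4 + 5 + 6 + 10 + 12 + 15 + 20 + 30 + 37 + 60 + 74 + 111 + 148 + 185 + 222 + 370 + 444 + 555 + 740 + 1110 + 2220 = 6384

σ(2220) = 6384


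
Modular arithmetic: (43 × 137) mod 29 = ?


43 × 137 = 5891
5891 mod 29 = 4


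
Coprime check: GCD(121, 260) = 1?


Euclidean algorithm:
260 = 2 * 121 + 18
121 = 6 * 18 + 13
18 = 1 * 13 + 5
13 = 2 * 5 + 3
5 = 1 * 3 + 2
3 = 1 * 2 + 1
2 = 2 * 1 + 0
GCD(121, 260) = 1

Yes, coprime (GCD = 1)


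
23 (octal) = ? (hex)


23 (base 8) = 19 (decimal)
19 (decimal) = 13 (base 16)


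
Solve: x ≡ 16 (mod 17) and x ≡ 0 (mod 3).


M = 17*3 = 51
M1 = M/17 = 3, M2 = M/3 = 17
M1^(-1) mod 17 = 6, M2^(-1) mod 3 = 2
x = 16*3*6 + 0*17*2 = 288
288 mod 51 = 33
Check: 33 mod 17 = 16 ✓, 33 mod 3 = 0 ✓

x ≡ 33 (mod 51)


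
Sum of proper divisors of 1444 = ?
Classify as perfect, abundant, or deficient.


Proper divisors: 1, 2, 4, 19, 38, 76, 361, 722
Sum = 1 + 2 + 4 + 19 + 38 + 76 + 361 + 722 = 1223
1223 < 1444 → deficient

s(1444) = 1223 (deficient)


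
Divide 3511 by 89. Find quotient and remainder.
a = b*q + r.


3511 = 89 * 39 + 40
Check: 3471 + 40 = 3511

q = 39, r = 40


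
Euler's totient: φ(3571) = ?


3571 = 3571
Prime factors: 3571
φ(3571) = 3571 × (1-1/3571)
= 3571 × 3570/3571 = 3570

φ(3571) = 3570


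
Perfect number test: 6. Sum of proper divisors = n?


Proper divisors of 6: 1, 2, 3
Sum = 1 + 2 + 3 = 6

Yes, 6 is perfect (6 = 6)


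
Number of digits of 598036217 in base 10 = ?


598036217 has 9 digits in base 10
floor(log10(598036217)) + 1 = floor(8.7767) + 1 = 9

9 digits (base 10)


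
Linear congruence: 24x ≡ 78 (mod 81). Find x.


GCD(24, 81) = 3 divides 78
Divide: 8x ≡ 26 (mod 27)
x ≡ 10 (mod 27)


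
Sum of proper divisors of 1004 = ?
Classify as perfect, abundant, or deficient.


Proper divisors: 1, 2, 4, 251, 502
Sum = 1 + 2 + 4 + 251 + 502 = 760
760 < 1004 → deficient

s(1004) = 760 (deficient)


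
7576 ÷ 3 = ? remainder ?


7576 = 3 * 2525 + 1
Check: 7575 + 1 = 7576

q = 2525, r = 1


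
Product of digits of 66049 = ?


6 × 6 × 0 × 4 × 9 = 0


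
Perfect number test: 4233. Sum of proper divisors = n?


Proper divisors of 4233: 1, 3, 17, 51, 83, 249, 1411
Sum = 1 + 3 + 17 + 51 + 83 + 249 + 1411 = 1815

No, 4233 is not perfect (1815 ≠ 4233)


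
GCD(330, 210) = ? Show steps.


330 = 1 * 210 + 120
210 = 1 * 120 + 90
120 = 1 * 90 + 30
90 = 3 * 30 + 0
GCD = 30


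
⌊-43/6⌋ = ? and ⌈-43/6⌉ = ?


-43/6 = -7.1667
floor = -8
ceil = -7

floor = -8, ceil = -7


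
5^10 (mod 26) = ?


5^1 mod 26 = 5
5^2 mod 26 = 25
5^3 mod 26 = 21
5^4 mod 26 = 1
5^5 mod 26 = 5
5^6 mod 26 = 25
5^7 mod 26 = 21
5^8 mod 26 = 1
5^9 mod 26 = 5
5^10 mod 26 = 25


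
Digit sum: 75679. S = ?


7 + 5 + 6 + 7 + 9 = 34


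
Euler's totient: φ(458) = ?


458 = 2 × 229
Prime factors: 2, 229
φ(458) = 458 × (1-1/2) × (1-1/229)
= 458 × 1/2 × 228/229 = 228

φ(458) = 228


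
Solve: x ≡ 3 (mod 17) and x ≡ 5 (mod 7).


M = 17*7 = 119
M1 = M/17 = 7, M2 = M/7 = 17
M1^(-1) mod 17 = 5, M2^(-1) mod 7 = 5
x = 3*7*5 + 5*17*5 = 530
530 mod 119 = 54
Check: 54 mod 17 = 3 ✓, 54 mod 7 = 5 ✓

x ≡ 54 (mod 119)


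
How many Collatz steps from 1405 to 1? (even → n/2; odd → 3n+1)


1405 → 4216 → 2108 → 1054 → 527 → 1582 → 791 → 2374 → 1187 → 3562 → 1781 → 5344 → 2672 → 1336 → 668 → 334 → 167 → 502 → 251 → 754 → 377 → 1132 → 566 → 283 → 850 → 425 → 1276 → 638 → 319 → 958 → 479 → 1438 → 719 → 2158 → 1079 → 3238 → 1619 → 4858 → 2429 → 7288 → 3644 → 1822 → 911 → 2734 → 1367 → 4102 → 2051 → 6154 → 3077 → 9232 → 4616 → 2308 → 1154 → 577 → 1732 → 866 → 433 → 1300 → 650 → 325 → 976 → 488 → 244 → 122 → 61 → 184 → 92 → 46 → 23 → 70 → 35 → 106 → 53 → 160 → 80 → 40 → 20 → 10 → 5 → 16 → 8 → 4 → 2 → 1
Total steps = 83

83 steps


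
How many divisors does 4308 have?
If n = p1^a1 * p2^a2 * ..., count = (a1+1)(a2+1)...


4308 = 2^2 × 3^1 × 359^1
d(4308) = (2+1) × (1+1) × (1+1) = 12

12 divisors


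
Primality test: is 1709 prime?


Check divisors up to sqrt(1709) = 41.3401
No divisors found.
1709 is prime.

Yes, 1709 is prime


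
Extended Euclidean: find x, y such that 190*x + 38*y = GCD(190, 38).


Tabular extended Euclidean (each row: r = 190*s + 38*t):
r=190, s=1, t=0
r=38, s=0, t=1
q=5: r=0, s=1, t=-5   [190*(1) + 38*(-5) = 0]
GCD = 38; from the row with r=38: x=0, y=1
Check: 190*(0) + 38*(1) = 0 + 38 = 38

GCD = 38, x = 0, y = 1


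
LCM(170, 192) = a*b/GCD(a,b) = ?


GCD(170, 192) = 2
LCM = 170*192/2 = 32640/2 = 16320

LCM = 16320


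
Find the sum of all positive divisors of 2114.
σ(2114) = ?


Divisors of 2114: 1, 2, 7, 14, 151, 302, 1057, 2114
Sum = 1 + 2 + 7 + 14 + 151 + 302 + 1057 + 2114 = 3648

σ(2114) = 3648


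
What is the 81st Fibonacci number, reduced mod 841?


F(k) mod 841 for k=1..81:
1, 1, 2, 3, 5, 8, 13, 21, 34, 55, 89, 144, 233, 377, 610, 146, 756, 61, 817, 37, 13, 50, 63, 113, 176, 289, 465, 754, 378, 291, 669, 119, 788, 66, 13, 79, 92, 171, 263, 434, 697, 290, 146, 436, 582, 177, 759, 95, 13, 108, 121, 229, 350, 579, 88, 667, 755, 581, 495, 235, 730, 124, 13, 137, 150, 287, 437, 724, 320, 203, 523, 726, 408, 293, 701, 153, 13, 166, 179, 345, 524
F(81) mod 841 = 524


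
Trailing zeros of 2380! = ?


floor(2380/5) = 476
floor(2380/25) = 95
floor(2380/125) = 19
floor(2380/625) = 3
Total = 593

593 trailing zeros


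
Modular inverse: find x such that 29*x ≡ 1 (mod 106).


Use the extended Euclidean algorithm on (106, 29); each row r = 106*s + 29*t:
r=106, s=1, t=0
r=29, s=0, t=1
q=3: r=19, s=1, t=-3   [106*(1) + 29*(-3) = 19]
q=1: r=10, s=-1, t=4   [106*(-1) + 29*(4) = 10]
q=1: r=9, s=2, t=-7   [106*(2) + 29*(-7) = 9]
q=1: r=1, s=-3, t=11   [106*(-3) + 29*(11) = 1]
q=9: r=0, s=29, t=-106   [106*(29) + 29*(-106) = 0]
GCD = 1 with t = 11, so 29*(11) ≡ 1 (mod 106)
Inverse = 11 mod 106 = 11
Check: 29 * 11 = 319 ≡ 1 (mod 106)

29^(-1) ≡ 11 (mod 106)


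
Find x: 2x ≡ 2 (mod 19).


GCD(2, 19) = 1, unique solution
a^(-1) mod 19 = 10
x = 10 * 2 mod 19 = 1

x ≡ 1 (mod 19)


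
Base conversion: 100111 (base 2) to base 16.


100111 (base 2) = 39 (decimal)
39 (decimal) = 27 (base 16)


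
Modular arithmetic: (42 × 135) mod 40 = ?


42 × 135 = 5670
5670 mod 40 = 30


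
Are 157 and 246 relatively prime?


Euclidean algorithm:
246 = 1 * 157 + 89
157 = 1 * 89 + 68
89 = 1 * 68 + 21
68 = 3 * 21 + 5
21 = 4 * 5 + 1
5 = 5 * 1 + 0
GCD(157, 246) = 1

Yes, coprime (GCD = 1)


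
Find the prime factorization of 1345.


1345 / 5 = 269
269 / 269 = 1
1345 = 5 × 269


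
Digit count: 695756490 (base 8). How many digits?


695756490 in base 8 = 5136063312
Number of digits = 10

10 digits (base 8)


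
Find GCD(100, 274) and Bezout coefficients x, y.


Tabular extended Euclidean (each row: r = 100*s + 274*t):
r=100, s=1, t=0
r=274, s=0, t=1
q=0: r=100, s=1, t=0   [100*(1) + 274*(0) = 100]
q=2: r=74, s=-2, t=1   [100*(-2) + 274*(1) = 74]
q=1: r=26, s=3, t=-1   [100*(3) + 274*(-1) = 26]
q=2: r=22, s=-8, t=3   [100*(-8) + 274*(3) = 22]
q=1: r=4, s=11, t=-4   [100*(11) + 274*(-4) = 4]
q=5: r=2, s=-63, t=23   [100*(-63) + 274*(23) = 2]
q=2: r=0, s=137, t=-50   [100*(137) + 274*(-50) = 0]
GCD = 2; from the row with r=2: x=-63, y=23
Check: 100*(-63) + 274*(23) = -6300 + 6302 = 2

GCD = 2, x = -63, y = 23


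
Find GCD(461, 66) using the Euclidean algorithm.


461 = 6 * 66 + 65
66 = 1 * 65 + 1
65 = 65 * 1 + 0
GCD = 1


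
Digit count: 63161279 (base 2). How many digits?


63161279 in base 2 = 11110000111100001110111111
Number of digits = 26

26 digits (base 2)


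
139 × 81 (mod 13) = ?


139 × 81 = 11259
11259 mod 13 = 1


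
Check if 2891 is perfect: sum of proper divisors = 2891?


Proper divisors of 2891: 1, 7, 49, 59, 413
Sum = 1 + 7 + 49 + 59 + 413 = 529

No, 2891 is not perfect (529 ≠ 2891)


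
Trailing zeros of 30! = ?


floor(30/5) = 6
floor(30/25) = 1
Total = 7

7 trailing zeros


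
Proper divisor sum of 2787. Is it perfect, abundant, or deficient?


Proper divisors: 1, 3, 929
Sum = 1 + 3 + 929 = 933
933 < 2787 → deficient

s(2787) = 933 (deficient)


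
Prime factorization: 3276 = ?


3276 / 2 = 1638
1638 / 2 = 819
819 / 3 = 273
273 / 3 = 91
91 / 7 = 13
13 / 13 = 1
3276 = 2^2 × 3^2 × 7 × 13


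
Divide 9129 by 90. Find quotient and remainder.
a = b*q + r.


9129 = 90 * 101 + 39
Check: 9090 + 39 = 9129

q = 101, r = 39


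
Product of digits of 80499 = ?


8 × 0 × 4 × 9 × 9 = 0


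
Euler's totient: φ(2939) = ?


2939 = 2939
Prime factors: 2939
φ(2939) = 2939 × (1-1/2939)
= 2939 × 2938/2939 = 2938

φ(2939) = 2938


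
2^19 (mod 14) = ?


2^1 mod 14 = 2
2^2 mod 14 = 4
2^3 mod 14 = 8
2^4 mod 14 = 2
2^5 mod 14 = 4
2^6 mod 14 = 8
2^7 mod 14 = 2
2^8 mod 14 = 4
2^9 mod 14 = 8
2^10 mod 14 = 2
2^11 mod 14 = 4
2^12 mod 14 = 8
2^13 mod 14 = 2
2^14 mod 14 = 4
2^15 mod 14 = 8
2^16 mod 14 = 2
2^17 mod 14 = 4
2^18 mod 14 = 8
2^19 mod 14 = 2


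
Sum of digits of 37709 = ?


3 + 7 + 7 + 0 + 9 = 26


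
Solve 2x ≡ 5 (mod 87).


GCD(2, 87) = 1, unique solution
a^(-1) mod 87 = 44
x = 44 * 5 mod 87 = 46

x ≡ 46 (mod 87)


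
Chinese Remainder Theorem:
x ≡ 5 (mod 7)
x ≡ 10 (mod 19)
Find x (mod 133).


M = 7*19 = 133
M1 = M/7 = 19, M2 = M/19 = 7
M1^(-1) mod 7 = 3, M2^(-1) mod 19 = 11
x = 5*19*3 + 10*7*11 = 1055
1055 mod 133 = 124
Check: 124 mod 7 = 5 ✓, 124 mod 19 = 10 ✓

x ≡ 124 (mod 133)


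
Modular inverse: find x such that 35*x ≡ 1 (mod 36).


Use the extended Euclidean algorithm on (36, 35); each row r = 36*s + 35*t:
r=36, s=1, t=0
r=35, s=0, t=1
q=1: r=1, s=1, t=-1   [36*(1) + 35*(-1) = 1]
q=35: r=0, s=-35, t=36   [36*(-35) + 35*(36) = 0]
GCD = 1 with t = -1, so 35*(-1) ≡ 1 (mod 36)
Inverse = -1 mod 36 = 35
Check: 35 * 35 = 1225 ≡ 1 (mod 36)

35^(-1) ≡ 35 (mod 36)


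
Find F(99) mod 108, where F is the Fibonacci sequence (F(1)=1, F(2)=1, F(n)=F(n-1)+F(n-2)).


F(k) mod 108 for k=1..99:
1, 1, 2, 3, 5, 8, 13, 21, 34, 55, 89, 36, 17, 53, 70, 15, 85, 100, 77, 69, 38, 107, 37, 36, 73, 1, 74, 75, 41, 8, 49, 57, 106, 55, 53, 0, 53, 53, 106, 51, 49, 100, 41, 33, 74, 107, 73, 72, 37, 1, 38, 39, 77, 8, 85, 93, 70, 55, 17, 72, 89, 53, 34, 87, 13, 100, 5, 105, 2, 107, 1, 0, 1, 1, 2, 3, 5, 8, 13, 21, 34, 55, 89, 36, 17, 53, 70, 15, 85, 100, 77, 69, 38, 107, 37, 36, 73, 1, 74
F(99) mod 108 = 74


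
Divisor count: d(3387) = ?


3387 = 3^1 × 1129^1
d(3387) = (1+1) × (1+1) = 4

4 divisors


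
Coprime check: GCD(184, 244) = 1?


Euclidean algorithm:
244 = 1 * 184 + 60
184 = 3 * 60 + 4
60 = 15 * 4 + 0
GCD(184, 244) = 4

No, not coprime (GCD = 4)


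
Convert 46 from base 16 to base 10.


46 (base 16) = 70 (decimal)
70 (decimal) = 70 (base 10)


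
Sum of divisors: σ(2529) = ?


Divisors of 2529: 1, 3, 9, 281, 843, 2529
Sum = 1 + 3 + 9 + 281 + 843 + 2529 = 3666

σ(2529) = 3666


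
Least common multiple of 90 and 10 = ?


GCD(90, 10) = 10
LCM = 90*10/10 = 900/10 = 90

LCM = 90


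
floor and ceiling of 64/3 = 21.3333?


64/3 = 21.3333
floor = 21
ceil = 22

floor = 21, ceil = 22


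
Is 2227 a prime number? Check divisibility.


2227 / 17 = 131 (exact division)
2227 is NOT prime.

No, 2227 is not prime


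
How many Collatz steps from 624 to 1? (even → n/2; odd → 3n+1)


624 → 312 → 156 → 78 → 39 → 118 → 59 → 178 → 89 → 268 → 134 → 67 → 202 → 101 → 304 → 152 → 76 → 38 → 19 → 58 → 29 → 88 → 44 → 22 → 11 → 34 → 17 → 52 → 26 → 13 → 40 → 20 → 10 → 5 → 16 → 8 → 4 → 2 → 1
Total steps = 38

38 steps


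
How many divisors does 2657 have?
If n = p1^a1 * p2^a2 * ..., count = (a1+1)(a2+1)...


2657 = 2657^1
d(2657) = (1+1) = 2

2 divisors


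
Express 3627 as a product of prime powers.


3627 / 3 = 1209
1209 / 3 = 403
403 / 13 = 31
31 / 31 = 1
3627 = 3^2 × 13 × 31


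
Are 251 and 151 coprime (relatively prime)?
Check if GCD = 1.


Euclidean algorithm:
251 = 1 * 151 + 100
151 = 1 * 100 + 51
100 = 1 * 51 + 49
51 = 1 * 49 + 2
49 = 24 * 2 + 1
2 = 2 * 1 + 0
GCD(251, 151) = 1

Yes, coprime (GCD = 1)


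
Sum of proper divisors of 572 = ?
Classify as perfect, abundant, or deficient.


Proper divisors: 1, 2, 4, 11, 13, 22, 26, 44, 52, 143, 286
Sum = 1 + 2 + 4 + 11 + 13 + 22 + 26 + 44 + 52 + 143 + 286 = 604
604 > 572 → abundant

s(572) = 604 (abundant)


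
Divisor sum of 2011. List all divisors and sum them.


Divisors of 2011: 1, 2011
Sum = 1 + 2011 = 2012

σ(2011) = 2012


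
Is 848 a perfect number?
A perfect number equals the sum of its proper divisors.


Proper divisors of 848: 1, 2, 4, 8, 16, 53, 106, 212, 424
Sum = 1 + 2 + 4 + 8 + 16 + 53 + 106 + 212 + 424 = 826

No, 848 is not perfect (826 ≠ 848)


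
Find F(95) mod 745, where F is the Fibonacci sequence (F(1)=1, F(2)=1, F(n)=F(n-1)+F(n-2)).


F(k) mod 745 for k=1..95:
1, 1, 2, 3, 5, 8, 13, 21, 34, 55, 89, 144, 233, 377, 610, 242, 107, 349, 456, 60, 516, 576, 347, 178, 525, 703, 483, 441, 179, 620, 54, 674, 728, 657, 640, 552, 447, 254, 701, 210, 166, 376, 542, 173, 715, 143, 113, 256, 369, 625, 249, 129, 378, 507, 140, 647, 42, 689, 731, 675, 661, 591, 507, 353, 115, 468, 583, 306, 144, 450, 594, 299, 148, 447, 595, 297, 147, 444, 591, 290, 136, 426, 562, 243, 60, 303, 363, 666, 284, 205, 489, 694, 438, 387, 80
F(95) mod 745 = 80


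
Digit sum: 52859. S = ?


5 + 2 + 8 + 5 + 9 = 29


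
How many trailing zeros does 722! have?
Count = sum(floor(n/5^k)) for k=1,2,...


floor(722/5) = 144
floor(722/25) = 28
floor(722/125) = 5
floor(722/625) = 1
Total = 178

178 trailing zeros


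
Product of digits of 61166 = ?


6 × 1 × 1 × 6 × 6 = 216


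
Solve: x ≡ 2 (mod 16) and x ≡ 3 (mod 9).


M = 16*9 = 144
M1 = M/16 = 9, M2 = M/9 = 16
M1^(-1) mod 16 = 9, M2^(-1) mod 9 = 4
x = 2*9*9 + 3*16*4 = 354
354 mod 144 = 66
Check: 66 mod 16 = 2 ✓, 66 mod 9 = 3 ✓

x ≡ 66 (mod 144)


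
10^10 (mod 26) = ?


10^1 mod 26 = 10
10^2 mod 26 = 22
10^3 mod 26 = 12
10^4 mod 26 = 16
10^5 mod 26 = 4
10^6 mod 26 = 14
10^7 mod 26 = 10
10^8 mod 26 = 22
10^9 mod 26 = 12
10^10 mod 26 = 16


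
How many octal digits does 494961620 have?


494961620 in base 8 = 3540101724
Number of digits = 10

10 digits (base 8)


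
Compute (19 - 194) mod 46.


19 - 194 = -175
-175 mod 46 = 9


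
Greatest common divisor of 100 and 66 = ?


100 = 1 * 66 + 34
66 = 1 * 34 + 32
34 = 1 * 32 + 2
32 = 16 * 2 + 0
GCD = 2


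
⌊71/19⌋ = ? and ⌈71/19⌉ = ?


71/19 = 3.7368
floor = 3
ceil = 4

floor = 3, ceil = 4


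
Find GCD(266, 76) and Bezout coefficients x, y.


Tabular extended Euclidean (each row: r = 266*s + 76*t):
r=266, s=1, t=0
r=76, s=0, t=1
q=3: r=38, s=1, t=-3   [266*(1) + 76*(-3) = 38]
q=2: r=0, s=-2, t=7   [266*(-2) + 76*(7) = 0]
GCD = 38; from the row with r=38: x=1, y=-3
Check: 266*(1) + 76*(-3) = 266 - 228 = 38

GCD = 38, x = 1, y = -3


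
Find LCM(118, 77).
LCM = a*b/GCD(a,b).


GCD(118, 77) = 1
LCM = 118*77/1 = 9086/1 = 9086

LCM = 9086


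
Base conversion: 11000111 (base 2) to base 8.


11000111 (base 2) = 199 (decimal)
199 (decimal) = 307 (base 8)


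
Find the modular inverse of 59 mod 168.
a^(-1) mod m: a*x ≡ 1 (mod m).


Use the extended Euclidean algorithm on (168, 59); each row r = 168*s + 59*t:
r=168, s=1, t=0
r=59, s=0, t=1
q=2: r=50, s=1, t=-2   [168*(1) + 59*(-2) = 50]
q=1: r=9, s=-1, t=3   [168*(-1) + 59*(3) = 9]
q=5: r=5, s=6, t=-17   [168*(6) + 59*(-17) = 5]
q=1: r=4, s=-7, t=20   [168*(-7) + 59*(20) = 4]
q=1: r=1, s=13, t=-37   [168*(13) + 59*(-37) = 1]
q=4: r=0, s=-59, t=168   [168*(-59) + 59*(168) = 0]
GCD = 1 with t = -37, so 59*(-37) ≡ 1 (mod 168)
Inverse = -37 mod 168 = 131
Check: 59 * 131 = 7729 ≡ 1 (mod 168)

59^(-1) ≡ 131 (mod 168)


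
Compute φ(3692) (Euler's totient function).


3692 = 2^2 × 13 × 71
Prime factors: 2, 13, 71
φ(3692) = 3692 × (1-1/2) × (1-1/13) × (1-1/71)
= 3692 × 1/2 × 12/13 × 70/71 = 1680

φ(3692) = 1680


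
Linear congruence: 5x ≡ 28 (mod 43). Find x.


GCD(5, 43) = 1, unique solution
a^(-1) mod 43 = 26
x = 26 * 28 mod 43 = 40

x ≡ 40 (mod 43)


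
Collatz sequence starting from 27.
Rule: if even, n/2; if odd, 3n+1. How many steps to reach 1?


27 → 82 → 41 → 124 → 62 → 31 → 94 → 47 → 142 → 71 → 214 → 107 → 322 → 161 → 484 → 242 → 121 → 364 → 182 → 91 → 274 → 137 → 412 → 206 → 103 → 310 → 155 → 466 → 233 → 700 → 350 → 175 → 526 → 263 → 790 → 395 → 1186 → 593 → 1780 → 890 → 445 → 1336 → 668 → 334 → 167 → 502 → 251 → 754 → 377 → 1132 → 566 → 283 → 850 → 425 → 1276 → 638 → 319 → 958 → 479 → 1438 → 719 → 2158 → 1079 → 3238 → 1619 → 4858 → 2429 → 7288 → 3644 → 1822 → 911 → 2734 → 1367 → 4102 → 2051 → 6154 → 3077 → 9232 → 4616 → 2308 → 1154 → 577 → 1732 → 866 → 433 → 1300 → 650 → 325 → 976 → 488 → 244 → 122 → 61 → 184 → 92 → 46 → 23 → 70 → 35 → 106 → 53 → 160 → 80 → 40 → 20 → 10 → 5 → 16 → 8 → 4 → 2 → 1
Total steps = 111

111 steps


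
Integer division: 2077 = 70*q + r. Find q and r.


2077 = 70 * 29 + 47
Check: 2030 + 47 = 2077

q = 29, r = 47


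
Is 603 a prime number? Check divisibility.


603 / 3 = 201 (exact division)
603 is NOT prime.

No, 603 is not prime


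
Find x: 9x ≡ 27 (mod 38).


GCD(9, 38) = 1, unique solution
a^(-1) mod 38 = 17
x = 17 * 27 mod 38 = 3

x ≡ 3 (mod 38)


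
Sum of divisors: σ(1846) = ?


Divisors of 1846: 1, 2, 13, 26, 71, 142, 923, 1846
Sum = 1 + 2 + 13 + 26 + 71 + 142 + 923 + 1846 = 3024

σ(1846) = 3024


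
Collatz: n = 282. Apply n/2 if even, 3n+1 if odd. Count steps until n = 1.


282 → 141 → 424 → 212 → 106 → 53 → 160 → 80 → 40 → 20 → 10 → 5 → 16 → 8 → 4 → 2 → 1
Total steps = 16

16 steps


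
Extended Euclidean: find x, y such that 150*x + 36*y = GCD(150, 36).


Tabular extended Euclidean (each row: r = 150*s + 36*t):
r=150, s=1, t=0
r=36, s=0, t=1
q=4: r=6, s=1, t=-4   [150*(1) + 36*(-4) = 6]
q=6: r=0, s=-6, t=25   [150*(-6) + 36*(25) = 0]
GCD = 6; from the row with r=6: x=1, y=-4
Check: 150*(1) + 36*(-4) = 150 - 144 = 6

GCD = 6, x = 1, y = -4


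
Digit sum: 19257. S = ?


1 + 9 + 2 + 5 + 7 = 24


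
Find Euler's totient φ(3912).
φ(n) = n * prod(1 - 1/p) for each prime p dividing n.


3912 = 2^3 × 3 × 163
Prime factors: 2, 3, 163
φ(3912) = 3912 × (1-1/2) × (1-1/3) × (1-1/163)
= 3912 × 1/2 × 2/3 × 162/163 = 1296

φ(3912) = 1296


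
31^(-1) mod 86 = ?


Use the extended Euclidean algorithm on (86, 31); each row r = 86*s + 31*t:
r=86, s=1, t=0
r=31, s=0, t=1
q=2: r=24, s=1, t=-2   [86*(1) + 31*(-2) = 24]
q=1: r=7, s=-1, t=3   [86*(-1) + 31*(3) = 7]
q=3: r=3, s=4, t=-11   [86*(4) + 31*(-11) = 3]
q=2: r=1, s=-9, t=25   [86*(-9) + 31*(25) = 1]
q=3: r=0, s=31, t=-86   [86*(31) + 31*(-86) = 0]
GCD = 1 with t = 25, so 31*(25) ≡ 1 (mod 86)
Inverse = 25 mod 86 = 25
Check: 31 * 25 = 775 ≡ 1 (mod 86)

31^(-1) ≡ 25 (mod 86)


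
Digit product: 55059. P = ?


5 × 5 × 0 × 5 × 9 = 0


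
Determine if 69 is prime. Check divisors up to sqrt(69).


69 / 3 = 23 (exact division)
69 is NOT prime.

No, 69 is not prime


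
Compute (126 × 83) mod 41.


126 × 83 = 10458
10458 mod 41 = 3


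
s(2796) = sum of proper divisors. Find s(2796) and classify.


Proper divisors: 1, 2, 3, 4, 6, 12, 233, 466, 699, 932, 1398
Sum = 1 + 2 + 3 + 4 + 6 + 12 + 233 + 466 + 699 + 932 + 1398 = 3756
3756 > 2796 → abundant

s(2796) = 3756 (abundant)


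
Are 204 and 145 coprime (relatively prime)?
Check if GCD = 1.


Euclidean algorithm:
204 = 1 * 145 + 59
145 = 2 * 59 + 27
59 = 2 * 27 + 5
27 = 5 * 5 + 2
5 = 2 * 2 + 1
2 = 2 * 1 + 0
GCD(204, 145) = 1

Yes, coprime (GCD = 1)


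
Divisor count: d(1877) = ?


1877 = 1877^1
d(1877) = (1+1) = 2

2 divisors


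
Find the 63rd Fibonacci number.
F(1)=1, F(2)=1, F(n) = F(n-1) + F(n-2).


Sequence: 1, 1, 2, 3, 5, 8, 13, 21, 34, 55, 89, 144, 233, 377, 610, 987, 1597, 2584, 4181, 6765, 10946, 17711, 28657, 46368, 75025, 121393, 196418, 317811, 514229, 832040, 1346269, 2178309, 3524578, 5702887, 9227465, 14930352, 24157817, 39088169, 63245986, 102334155, 165580141, 267914296, 433494437, 701408733, 1134903170, 1836311903, 2971215073, 4807526976, 7778742049, 12586269025, 20365011074, 32951280099, 53316291173, 86267571272, 139583862445, 225851433717, 365435296162, 591286729879, 956722026041, 1548008755920, 2504730781961, 4052739537881, 6557470319842
F(63) = 6557470319842


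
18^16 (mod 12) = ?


18^1 mod 12 = 6
18^2 mod 12 = 0
18^3 mod 12 = 0
18^4 mod 12 = 0
18^5 mod 12 = 0
18^6 mod 12 = 0
18^7 mod 12 = 0
18^8 mod 12 = 0
18^9 mod 12 = 0
18^10 mod 12 = 0
18^11 mod 12 = 0
18^12 mod 12 = 0
18^13 mod 12 = 0
18^14 mod 12 = 0
18^15 mod 12 = 0
18^16 mod 12 = 0


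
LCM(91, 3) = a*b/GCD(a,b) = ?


GCD(91, 3) = 1
LCM = 91*3/1 = 273/1 = 273

LCM = 273


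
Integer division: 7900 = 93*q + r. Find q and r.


7900 = 93 * 84 + 88
Check: 7812 + 88 = 7900

q = 84, r = 88


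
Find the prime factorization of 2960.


2960 / 2 = 1480
1480 / 2 = 740
740 / 2 = 370
370 / 2 = 185
185 / 5 = 37
37 / 37 = 1
2960 = 2^4 × 5 × 37


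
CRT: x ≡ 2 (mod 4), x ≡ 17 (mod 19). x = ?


M = 4*19 = 76
M1 = M/4 = 19, M2 = M/19 = 4
M1^(-1) mod 4 = 3, M2^(-1) mod 19 = 5
x = 2*19*3 + 17*4*5 = 454
454 mod 76 = 74
Check: 74 mod 4 = 2 ✓, 74 mod 19 = 17 ✓

x ≡ 74 (mod 76)


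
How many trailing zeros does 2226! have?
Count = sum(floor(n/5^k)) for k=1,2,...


floor(2226/5) = 445
floor(2226/25) = 89
floor(2226/125) = 17
floor(2226/625) = 3
Total = 554

554 trailing zeros


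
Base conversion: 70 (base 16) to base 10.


70 (base 16) = 112 (decimal)
112 (decimal) = 112 (base 10)


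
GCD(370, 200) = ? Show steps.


370 = 1 * 200 + 170
200 = 1 * 170 + 30
170 = 5 * 30 + 20
30 = 1 * 20 + 10
20 = 2 * 10 + 0
GCD = 10


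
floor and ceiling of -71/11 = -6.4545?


-71/11 = -6.4545
floor = -7
ceil = -6

floor = -7, ceil = -6


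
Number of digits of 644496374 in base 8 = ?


644496374 in base 8 = 4632435766
Number of digits = 10

10 digits (base 8)


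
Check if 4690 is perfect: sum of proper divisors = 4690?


Proper divisors of 4690: 1, 2, 5, 7, 10, 14, 35, 67, 70, 134, 335, 469, 670, 938, 2345
Sum = 1 + 2 + 5 + 7 + 10 + 14 + 35 + 67 + 70 + 134 + 335 + 469 + 670 + 938 + 2345 = 5102

No, 4690 is not perfect (5102 ≠ 4690)


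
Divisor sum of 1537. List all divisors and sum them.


Divisors of 1537: 1, 29, 53, 1537
Sum = 1 + 29 + 53 + 1537 = 1620

σ(1537) = 1620


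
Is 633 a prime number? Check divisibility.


633 / 3 = 211 (exact division)
633 is NOT prime.

No, 633 is not prime


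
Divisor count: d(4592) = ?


4592 = 2^4 × 7^1 × 41^1
d(4592) = (4+1) × (1+1) × (1+1) = 20

20 divisors


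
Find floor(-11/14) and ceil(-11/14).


-11/14 = -0.7857
floor = -1
ceil = 0

floor = -1, ceil = 0


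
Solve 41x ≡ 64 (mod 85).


GCD(41, 85) = 1, unique solution
a^(-1) mod 85 = 56
x = 56 * 64 mod 85 = 14

x ≡ 14 (mod 85)


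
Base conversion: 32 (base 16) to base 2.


32 (base 16) = 50 (decimal)
50 (decimal) = 110010 (base 2)


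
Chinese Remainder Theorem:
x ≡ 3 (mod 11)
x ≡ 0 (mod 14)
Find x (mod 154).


M = 11*14 = 154
M1 = M/11 = 14, M2 = M/14 = 11
M1^(-1) mod 11 = 4, M2^(-1) mod 14 = 9
x = 3*14*4 + 0*11*9 = 168
168 mod 154 = 14
Check: 14 mod 11 = 3 ✓, 14 mod 14 = 0 ✓

x ≡ 14 (mod 154)


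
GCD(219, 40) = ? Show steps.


219 = 5 * 40 + 19
40 = 2 * 19 + 2
19 = 9 * 2 + 1
2 = 2 * 1 + 0
GCD = 1


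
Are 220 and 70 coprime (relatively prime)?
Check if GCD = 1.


Euclidean algorithm:
220 = 3 * 70 + 10
70 = 7 * 10 + 0
GCD(220, 70) = 10

No, not coprime (GCD = 10)


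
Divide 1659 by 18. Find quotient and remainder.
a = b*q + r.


1659 = 18 * 92 + 3
Check: 1656 + 3 = 1659

q = 92, r = 3


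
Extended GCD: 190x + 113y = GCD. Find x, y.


Tabular extended Euclidean (each row: r = 190*s + 113*t):
r=190, s=1, t=0
r=113, s=0, t=1
q=1: r=77, s=1, t=-1   [190*(1) + 113*(-1) = 77]
q=1: r=36, s=-1, t=2   [190*(-1) + 113*(2) = 36]
q=2: r=5, s=3, t=-5   [190*(3) + 113*(-5) = 5]
q=7: r=1, s=-22, t=37   [190*(-22) + 113*(37) = 1]
q=5: r=0, s=113, t=-190   [190*(113) + 113*(-190) = 0]
GCD = 1; from the row with r=1: x=-22, y=37
Check: 190*(-22) + 113*(37) = -4180 + 4181 = 1

GCD = 1, x = -22, y = 37


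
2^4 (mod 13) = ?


2^1 mod 13 = 2
2^2 mod 13 = 4
2^3 mod 13 = 8
2^4 mod 13 = 3


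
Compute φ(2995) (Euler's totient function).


2995 = 5 × 599
Prime factors: 5, 599
φ(2995) = 2995 × (1-1/5) × (1-1/599)
= 2995 × 4/5 × 598/599 = 2392

φ(2995) = 2392


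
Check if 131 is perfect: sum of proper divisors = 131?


Proper divisors of 131: 1
Sum = 1 = 1

No, 131 is not perfect (1 ≠ 131)


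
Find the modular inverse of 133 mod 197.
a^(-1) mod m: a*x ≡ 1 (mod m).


Use the extended Euclidean algorithm on (197, 133); each row r = 197*s + 133*t:
r=197, s=1, t=0
r=133, s=0, t=1
q=1: r=64, s=1, t=-1   [197*(1) + 133*(-1) = 64]
q=2: r=5, s=-2, t=3   [197*(-2) + 133*(3) = 5]
q=12: r=4, s=25, t=-37   [197*(25) + 133*(-37) = 4]
q=1: r=1, s=-27, t=40   [197*(-27) + 133*(40) = 1]
q=4: r=0, s=133, t=-197   [197*(133) + 133*(-197) = 0]
GCD = 1 with t = 40, so 133*(40) ≡ 1 (mod 197)
Inverse = 40 mod 197 = 40
Check: 133 * 40 = 5320 ≡ 1 (mod 197)

133^(-1) ≡ 40 (mod 197)


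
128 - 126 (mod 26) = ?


128 - 126 = 2
2 mod 26 = 2


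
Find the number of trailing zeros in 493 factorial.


floor(493/5) = 98
floor(493/25) = 19
floor(493/125) = 3
Total = 120

120 trailing zeros


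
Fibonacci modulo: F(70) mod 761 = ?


F(k) mod 761 for k=1..70:
1, 1, 2, 3, 5, 8, 13, 21, 34, 55, 89, 144, 233, 377, 610, 226, 75, 301, 376, 677, 292, 208, 500, 708, 447, 394, 80, 474, 554, 267, 60, 327, 387, 714, 340, 293, 633, 165, 37, 202, 239, 441, 680, 360, 279, 639, 157, 35, 192, 227, 419, 646, 304, 189, 493, 682, 414, 335, 749, 323, 311, 634, 184, 57, 241, 298, 539, 76, 615, 691
F(70) mod 761 = 691


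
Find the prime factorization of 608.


608 / 2 = 304
304 / 2 = 152
152 / 2 = 76
76 / 2 = 38
38 / 2 = 19
19 / 19 = 1
608 = 2^5 × 19


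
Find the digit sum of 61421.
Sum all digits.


6 + 1 + 4 + 2 + 1 = 14


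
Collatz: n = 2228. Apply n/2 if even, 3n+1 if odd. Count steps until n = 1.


2228 → 1114 → 557 → 1672 → 836 → 418 → 209 → 628 → 314 → 157 → 472 → 236 → 118 → 59 → 178 → 89 → 268 → 134 → 67 → 202 → 101 → 304 → 152 → 76 → 38 → 19 → 58 → 29 → 88 → 44 → 22 → 11 → 34 → 17 → 52 → 26 → 13 → 40 → 20 → 10 → 5 → 16 → 8 → 4 → 2 → 1
Total steps = 45

45 steps


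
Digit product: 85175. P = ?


8 × 5 × 1 × 7 × 5 = 1400


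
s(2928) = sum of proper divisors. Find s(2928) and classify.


Proper divisors: 1, 2, 3, 4, 6, 8, 12, 16, 24, 48, 61, 122, 183, 244, 366, 488, 732, 976, 1464
Sum = 1 + 2 + 3 + 4 + 6 + 8 + 12 + 16 + 24 + 48 + 61 + 122 + 183 + 244 + 366 + 488 + 732 + 976 + 1464 = 4760
4760 > 2928 → abundant

s(2928) = 4760 (abundant)


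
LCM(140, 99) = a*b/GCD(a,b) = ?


GCD(140, 99) = 1
LCM = 140*99/1 = 13860/1 = 13860

LCM = 13860


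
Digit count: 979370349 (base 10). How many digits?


979370349 has 9 digits in base 10
floor(log10(979370349)) + 1 = floor(8.9909) + 1 = 9

9 digits (base 10)


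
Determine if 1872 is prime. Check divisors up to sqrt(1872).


1872 / 2 = 936 (exact division)
1872 is NOT prime.

No, 1872 is not prime


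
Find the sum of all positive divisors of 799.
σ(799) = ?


Divisors of 799: 1, 17, 47, 799
Sum = 1 + 17 + 47 + 799 = 864

σ(799) = 864


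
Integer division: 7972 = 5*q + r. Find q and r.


7972 = 5 * 1594 + 2
Check: 7970 + 2 = 7972

q = 1594, r = 2


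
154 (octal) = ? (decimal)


154 (base 8) = 108 (decimal)
108 (decimal) = 108 (base 10)


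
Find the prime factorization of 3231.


3231 / 3 = 1077
1077 / 3 = 359
359 / 359 = 1
3231 = 3^2 × 359


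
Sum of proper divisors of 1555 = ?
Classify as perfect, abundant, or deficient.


Proper divisors: 1, 5, 311
Sum = 1 + 5 + 311 = 317
317 < 1555 → deficient

s(1555) = 317 (deficient)


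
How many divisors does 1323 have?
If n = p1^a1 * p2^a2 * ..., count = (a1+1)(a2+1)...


1323 = 3^3 × 7^2
d(1323) = (3+1) × (2+1) = 12

12 divisors


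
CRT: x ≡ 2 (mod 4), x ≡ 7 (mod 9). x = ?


M = 4*9 = 36
M1 = M/4 = 9, M2 = M/9 = 4
M1^(-1) mod 4 = 1, M2^(-1) mod 9 = 7
x = 2*9*1 + 7*4*7 = 214
214 mod 36 = 34
Check: 34 mod 4 = 2 ✓, 34 mod 9 = 7 ✓

x ≡ 34 (mod 36)


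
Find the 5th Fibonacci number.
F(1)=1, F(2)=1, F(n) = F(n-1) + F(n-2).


Sequence: 1, 1, 2, 3, 5
F(5) = 5


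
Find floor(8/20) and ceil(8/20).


8/20 = 0.4000
floor = 0
ceil = 1

floor = 0, ceil = 1


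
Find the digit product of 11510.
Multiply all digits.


1 × 1 × 5 × 1 × 0 = 0


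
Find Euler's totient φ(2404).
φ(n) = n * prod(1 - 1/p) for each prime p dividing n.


2404 = 2^2 × 601
Prime factors: 2, 601
φ(2404) = 2404 × (1-1/2) × (1-1/601)
= 2404 × 1/2 × 600/601 = 1200

φ(2404) = 1200


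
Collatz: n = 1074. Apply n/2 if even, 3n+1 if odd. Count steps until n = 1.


1074 → 537 → 1612 → 806 → 403 → 1210 → 605 → 1816 → 908 → 454 → 227 → 682 → 341 → 1024 → 512 → 256 → 128 → 64 → 32 → 16 → 8 → 4 → 2 → 1
Total steps = 23

23 steps


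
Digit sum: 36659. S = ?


3 + 6 + 6 + 5 + 9 = 29


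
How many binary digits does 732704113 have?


732704113 in base 2 = 101011101011000010110101110001
Number of digits = 30

30 digits (base 2)


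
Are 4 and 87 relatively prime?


Euclidean algorithm:
87 = 21 * 4 + 3
4 = 1 * 3 + 1
3 = 3 * 1 + 0
GCD(4, 87) = 1

Yes, coprime (GCD = 1)


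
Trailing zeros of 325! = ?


floor(325/5) = 65
floor(325/25) = 13
floor(325/125) = 2
Total = 80

80 trailing zeros


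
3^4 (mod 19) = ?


3^1 mod 19 = 3
3^2 mod 19 = 9
3^3 mod 19 = 8
3^4 mod 19 = 5


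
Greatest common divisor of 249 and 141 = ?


249 = 1 * 141 + 108
141 = 1 * 108 + 33
108 = 3 * 33 + 9
33 = 3 * 9 + 6
9 = 1 * 6 + 3
6 = 2 * 3 + 0
GCD = 3


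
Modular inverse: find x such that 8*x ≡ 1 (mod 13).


Use the extended Euclidean algorithm on (13, 8); each row r = 13*s + 8*t:
r=13, s=1, t=0
r=8, s=0, t=1
q=1: r=5, s=1, t=-1   [13*(1) + 8*(-1) = 5]
q=1: r=3, s=-1, t=2   [13*(-1) + 8*(2) = 3]
q=1: r=2, s=2, t=-3   [13*(2) + 8*(-3) = 2]
q=1: r=1, s=-3, t=5   [13*(-3) + 8*(5) = 1]
q=2: r=0, s=8, t=-13   [13*(8) + 8*(-13) = 0]
GCD = 1 with t = 5, so 8*(5) ≡ 1 (mod 13)
Inverse = 5 mod 13 = 5
Check: 8 * 5 = 40 ≡ 1 (mod 13)

8^(-1) ≡ 5 (mod 13)


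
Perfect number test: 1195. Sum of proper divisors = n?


Proper divisors of 1195: 1, 5, 239
Sum = 1 + 5 + 239 = 245

No, 1195 is not perfect (245 ≠ 1195)


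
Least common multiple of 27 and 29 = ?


GCD(27, 29) = 1
LCM = 27*29/1 = 783/1 = 783

LCM = 783


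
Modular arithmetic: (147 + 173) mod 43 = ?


147 + 173 = 320
320 mod 43 = 19


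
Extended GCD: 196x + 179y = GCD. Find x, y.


Tabular extended Euclidean (each row: r = 196*s + 179*t):
r=196, s=1, t=0
r=179, s=0, t=1
q=1: r=17, s=1, t=-1   [196*(1) + 179*(-1) = 17]
q=10: r=9, s=-10, t=11   [196*(-10) + 179*(11) = 9]
q=1: r=8, s=11, t=-12   [196*(11) + 179*(-12) = 8]
q=1: r=1, s=-21, t=23   [196*(-21) + 179*(23) = 1]
q=8: r=0, s=179, t=-196   [196*(179) + 179*(-196) = 0]
GCD = 1; from the row with r=1: x=-21, y=23
Check: 196*(-21) + 179*(23) = -4116 + 4117 = 1

GCD = 1, x = -21, y = 23


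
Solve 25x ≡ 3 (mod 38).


GCD(25, 38) = 1, unique solution
a^(-1) mod 38 = 35
x = 35 * 3 mod 38 = 29

x ≡ 29 (mod 38)


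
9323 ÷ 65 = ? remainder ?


9323 = 65 * 143 + 28
Check: 9295 + 28 = 9323

q = 143, r = 28


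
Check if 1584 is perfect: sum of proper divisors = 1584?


Proper divisors of 1584: 1, 2, 3, 4, 6, 8, 9, 11, 12, 16, 18, 22, 24, 33, 36, 44, 48, 66, 72, 88, 99, 132, 144, 176, 198, 264, 396, 528, 792
Sum = 1 + 2 + 3 + 4 + 6 + 8 + 9 + 11 + 12 + 16 + 18 + 22 + 24 + 33 + 36 + 44 + 48 + 66 + 72 + 88 + 99 + 132 + 144 + 176 + 198 + 264 + 396 + 528 + 792 = 3252

No, 1584 is not perfect (3252 ≠ 1584)


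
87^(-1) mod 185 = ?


Use the extended Euclidean algorithm on (185, 87); each row r = 185*s + 87*t:
r=185, s=1, t=0
r=87, s=0, t=1
q=2: r=11, s=1, t=-2   [185*(1) + 87*(-2) = 11]
q=7: r=10, s=-7, t=15   [185*(-7) + 87*(15) = 10]
q=1: r=1, s=8, t=-17   [185*(8) + 87*(-17) = 1]
q=10: r=0, s=-87, t=185   [185*(-87) + 87*(185) = 0]
GCD = 1 with t = -17, so 87*(-17) ≡ 1 (mod 185)
Inverse = -17 mod 185 = 168
Check: 87 * 168 = 14616 ≡ 1 (mod 185)

87^(-1) ≡ 168 (mod 185)


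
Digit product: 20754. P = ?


2 × 0 × 7 × 5 × 4 = 0


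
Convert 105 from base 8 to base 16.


105 (base 8) = 69 (decimal)
69 (decimal) = 45 (base 16)


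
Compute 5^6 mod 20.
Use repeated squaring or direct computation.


5^1 mod 20 = 5
5^2 mod 20 = 5
5^3 mod 20 = 5
5^4 mod 20 = 5
5^5 mod 20 = 5
5^6 mod 20 = 5


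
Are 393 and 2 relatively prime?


Euclidean algorithm:
393 = 196 * 2 + 1
2 = 2 * 1 + 0
GCD(393, 2) = 1

Yes, coprime (GCD = 1)


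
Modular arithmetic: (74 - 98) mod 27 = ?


74 - 98 = -24
-24 mod 27 = 3


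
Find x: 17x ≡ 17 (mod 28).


GCD(17, 28) = 1, unique solution
a^(-1) mod 28 = 5
x = 5 * 17 mod 28 = 1

x ≡ 1 (mod 28)


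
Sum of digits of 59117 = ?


5 + 9 + 1 + 1 + 7 = 23


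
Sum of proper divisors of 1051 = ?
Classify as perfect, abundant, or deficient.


Proper divisors: 1
Sum = 1 = 1
1 < 1051 → deficient

s(1051) = 1 (deficient)


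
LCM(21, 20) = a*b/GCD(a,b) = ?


GCD(21, 20) = 1
LCM = 21*20/1 = 420/1 = 420

LCM = 420


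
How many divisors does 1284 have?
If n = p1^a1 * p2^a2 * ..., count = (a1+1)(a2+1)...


1284 = 2^2 × 3^1 × 107^1
d(1284) = (2+1) × (1+1) × (1+1) = 12

12 divisors


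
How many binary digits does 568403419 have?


568403419 in base 2 = 100001111000010010010111011011
Number of digits = 30

30 digits (base 2)


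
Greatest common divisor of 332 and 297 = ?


332 = 1 * 297 + 35
297 = 8 * 35 + 17
35 = 2 * 17 + 1
17 = 17 * 1 + 0
GCD = 1


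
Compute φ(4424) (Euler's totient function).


4424 = 2^3 × 7 × 79
Prime factors: 2, 7, 79
φ(4424) = 4424 × (1-1/2) × (1-1/7) × (1-1/79)
= 4424 × 1/2 × 6/7 × 78/79 = 1872

φ(4424) = 1872


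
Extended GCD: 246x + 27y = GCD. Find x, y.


Tabular extended Euclidean (each row: r = 246*s + 27*t):
r=246, s=1, t=0
r=27, s=0, t=1
q=9: r=3, s=1, t=-9   [246*(1) + 27*(-9) = 3]
q=9: r=0, s=-9, t=82   [246*(-9) + 27*(82) = 0]
GCD = 3; from the row with r=3: x=1, y=-9
Check: 246*(1) + 27*(-9) = 246 - 243 = 3

GCD = 3, x = 1, y = -9


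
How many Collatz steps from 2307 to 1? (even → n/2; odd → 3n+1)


2307 → 6922 → 3461 → 10384 → 5192 → 2596 → 1298 → 649 → 1948 → 974 → 487 → 1462 → 731 → 2194 → 1097 → 3292 → 1646 → 823 → 2470 → 1235 → 3706 → 1853 → 5560 → 2780 → 1390 → 695 → 2086 → 1043 → 3130 → 1565 → 4696 → 2348 → 1174 → 587 → 1762 → 881 → 2644 → 1322 → 661 → 1984 → 992 → 496 → 248 → 124 → 62 → 31 → 94 → 47 → 142 → 71 → 214 → 107 → 322 → 161 → 484 → 242 → 121 → 364 → 182 → 91 → 274 → 137 → 412 → 206 → 103 → 310 → 155 → 466 → 233 → 700 → 350 → 175 → 526 → 263 → 790 → 395 → 1186 → 593 → 1780 → 890 → 445 → 1336 → 668 → 334 → 167 → 502 → 251 → 754 → 377 → 1132 → 566 → 283 → 850 → 425 → 1276 → 638 → 319 → 958 → 479 → 1438 → 719 → 2158 → 1079 → 3238 → 1619 → 4858 → 2429 → 7288 → 3644 → 1822 → 911 → 2734 → 1367 → 4102 → 2051 → 6154 → 3077 → 9232 → 4616 → 2308 → 1154 → 577 → 1732 → 866 → 433 → 1300 → 650 → 325 → 976 → 488 → 244 → 122 → 61 → 184 → 92 → 46 → 23 → 70 → 35 → 106 → 53 → 160 → 80 → 40 → 20 → 10 → 5 → 16 → 8 → 4 → 2 → 1
Total steps = 151

151 steps


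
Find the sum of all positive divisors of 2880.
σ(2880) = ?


Divisors of 2880: 1, 2, 3, 4, 5, 6, 8, 9, 10, 12, 15, 16, 18, 20, 24, 30, 32, 36, 40, 45, 48, 60, 64, 72, 80, 90, 96, 120, 144, 160, 180, 192, 240, 288, 320, 360, 480, 576, 720, 960, 1440, 2880
Sum = 1 + 2 + 3 + 4 + 5 + 6 + 8 + 9 + 10 + 12 + 15 + 16 + 18 + 20 + 24 + 30 + 32 + 36 + 40 + 45 + 48 + 60 + 64 + 72 + 80 + 90 + 96 + 120 + 144 + 160 + 180 + 192 + 240 + 288 + 320 + 360 + 480 + 576 + 720 + 960 + 1440 + 2880 = 9906

σ(2880) = 9906


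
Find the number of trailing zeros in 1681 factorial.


floor(1681/5) = 336
floor(1681/25) = 67
floor(1681/125) = 13
floor(1681/625) = 2
Total = 418

418 trailing zeros


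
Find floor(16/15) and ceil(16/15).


16/15 = 1.0667
floor = 1
ceil = 2

floor = 1, ceil = 2
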